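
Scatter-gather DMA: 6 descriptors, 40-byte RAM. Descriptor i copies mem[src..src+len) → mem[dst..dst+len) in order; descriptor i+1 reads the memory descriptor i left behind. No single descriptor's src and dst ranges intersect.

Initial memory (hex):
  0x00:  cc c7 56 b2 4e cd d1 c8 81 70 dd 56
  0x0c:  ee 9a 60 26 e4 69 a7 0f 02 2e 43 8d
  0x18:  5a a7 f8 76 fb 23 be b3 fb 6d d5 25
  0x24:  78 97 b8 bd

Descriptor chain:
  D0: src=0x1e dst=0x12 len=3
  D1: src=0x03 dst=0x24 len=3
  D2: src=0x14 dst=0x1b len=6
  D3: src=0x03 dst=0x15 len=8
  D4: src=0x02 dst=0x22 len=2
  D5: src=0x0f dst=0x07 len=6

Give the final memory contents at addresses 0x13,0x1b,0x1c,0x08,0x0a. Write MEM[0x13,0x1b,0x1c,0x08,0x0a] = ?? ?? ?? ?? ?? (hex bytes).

[0] 0x1e->0x12 len=3 : be b3 fb
[1] 0x03->0x24 len=3 : b2 4e cd
[2] 0x14->0x1b len=6 : fb 2e 43 8d 5a a7
[3] 0x03->0x15 len=8 : b2 4e cd d1 c8 81 70 dd
[4] 0x02->0x22 len=2 : 56 b2
[5] 0x0f->0x07 len=6 : 26 e4 69 be b3 fb
query mem[0x13]=0xb3, mem[0x1b]=0x70, mem[0x1c]=0xdd, mem[0x08]=0xe4, mem[0x0a]=0xbe

MEM[0x13,0x1b,0x1c,0x08,0x0a] = b3 70 dd e4 be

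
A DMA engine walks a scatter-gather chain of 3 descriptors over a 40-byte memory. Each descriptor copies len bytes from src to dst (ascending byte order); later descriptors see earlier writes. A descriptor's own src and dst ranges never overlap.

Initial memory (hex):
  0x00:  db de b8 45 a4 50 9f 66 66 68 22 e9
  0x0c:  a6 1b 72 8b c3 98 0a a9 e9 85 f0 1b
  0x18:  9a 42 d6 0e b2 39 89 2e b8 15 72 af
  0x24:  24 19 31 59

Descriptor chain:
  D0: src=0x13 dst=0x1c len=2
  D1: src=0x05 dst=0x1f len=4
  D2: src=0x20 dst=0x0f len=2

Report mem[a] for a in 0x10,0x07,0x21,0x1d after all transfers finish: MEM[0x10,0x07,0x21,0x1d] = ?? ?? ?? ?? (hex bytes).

MEM[0x10,0x07,0x21,0x1d] = 66 66 66 e9

#0 dst[0x1c+2] := {0xa9,0xe9}
#1 dst[0x1f+4] := {0x50,0x9f,0x66,0x66}
#2 dst[0x0f+2] := {0x9f,0x66}
query mem[0x10]=0x66, mem[0x07]=0x66, mem[0x21]=0x66, mem[0x1d]=0xe9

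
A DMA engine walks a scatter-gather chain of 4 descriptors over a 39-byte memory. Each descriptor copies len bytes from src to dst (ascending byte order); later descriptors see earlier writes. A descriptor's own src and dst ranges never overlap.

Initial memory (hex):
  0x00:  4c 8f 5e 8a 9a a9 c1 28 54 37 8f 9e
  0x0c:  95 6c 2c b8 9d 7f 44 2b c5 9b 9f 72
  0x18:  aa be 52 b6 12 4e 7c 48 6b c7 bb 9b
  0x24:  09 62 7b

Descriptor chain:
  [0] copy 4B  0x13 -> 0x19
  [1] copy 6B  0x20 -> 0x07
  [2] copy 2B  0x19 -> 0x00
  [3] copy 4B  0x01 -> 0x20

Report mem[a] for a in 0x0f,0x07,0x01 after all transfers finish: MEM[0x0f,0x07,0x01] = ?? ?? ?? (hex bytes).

[0] 0x13->0x19 len=4 : 2b c5 9b 9f
[1] 0x20->0x07 len=6 : 6b c7 bb 9b 09 62
[2] 0x19->0x00 len=2 : 2b c5
[3] 0x01->0x20 len=4 : c5 5e 8a 9a
query mem[0x0f]=0xb8, mem[0x07]=0x6b, mem[0x01]=0xc5

MEM[0x0f,0x07,0x01] = b8 6b c5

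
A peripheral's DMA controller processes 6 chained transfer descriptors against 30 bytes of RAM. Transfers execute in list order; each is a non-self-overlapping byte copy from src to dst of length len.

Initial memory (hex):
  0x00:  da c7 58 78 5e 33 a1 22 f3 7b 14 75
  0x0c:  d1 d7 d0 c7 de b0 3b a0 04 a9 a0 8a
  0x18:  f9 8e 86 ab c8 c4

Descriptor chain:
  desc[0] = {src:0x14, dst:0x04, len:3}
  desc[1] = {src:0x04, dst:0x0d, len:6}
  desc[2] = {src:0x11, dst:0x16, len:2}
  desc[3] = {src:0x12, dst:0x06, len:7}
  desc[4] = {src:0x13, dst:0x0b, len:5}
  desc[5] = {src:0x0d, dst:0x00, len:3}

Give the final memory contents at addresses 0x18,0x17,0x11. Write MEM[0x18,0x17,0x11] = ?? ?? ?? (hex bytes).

MEM[0x18,0x17,0x11] = f9 7b f3

  after D0: wrote 3B at 0x04 = 04a9a0
  after D1: wrote 6B at 0x0d = 04a9a022f37b
  after D2: wrote 2B at 0x16 = f37b
  after D3: wrote 7B at 0x06 = 7ba004a9f37bf9
  after D4: wrote 5B at 0x0b = a004a9f37b
  after D5: wrote 3B at 0x00 = a9f37b
query mem[0x18]=0xf9, mem[0x17]=0x7b, mem[0x11]=0xf3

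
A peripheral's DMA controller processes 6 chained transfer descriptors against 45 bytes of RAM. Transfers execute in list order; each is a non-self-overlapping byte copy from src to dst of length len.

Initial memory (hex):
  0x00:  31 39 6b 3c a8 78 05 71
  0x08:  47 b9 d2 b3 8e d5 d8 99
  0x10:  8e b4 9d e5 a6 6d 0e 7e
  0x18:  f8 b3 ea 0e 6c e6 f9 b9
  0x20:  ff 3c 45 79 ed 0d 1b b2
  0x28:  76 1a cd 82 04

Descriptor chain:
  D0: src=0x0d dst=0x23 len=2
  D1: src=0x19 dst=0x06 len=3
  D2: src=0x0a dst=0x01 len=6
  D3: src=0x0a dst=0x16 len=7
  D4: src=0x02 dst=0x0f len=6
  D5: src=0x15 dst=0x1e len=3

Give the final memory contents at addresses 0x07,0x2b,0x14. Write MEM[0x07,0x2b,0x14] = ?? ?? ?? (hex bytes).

MEM[0x07,0x2b,0x14] = ea 82 ea

#0 dst[0x23+2] := {0xd5,0xd8}
#1 dst[0x06+3] := {0xb3,0xea,0x0e}
#2 dst[0x01+6] := {0xd2,0xb3,0x8e,0xd5,0xd8,0x99}
#3 dst[0x16+7] := {0xd2,0xb3,0x8e,0xd5,0xd8,0x99,0x8e}
#4 dst[0x0f+6] := {0xb3,0x8e,0xd5,0xd8,0x99,0xea}
#5 dst[0x1e+3] := {0x6d,0xd2,0xb3}
query mem[0x07]=0xea, mem[0x2b]=0x82, mem[0x14]=0xea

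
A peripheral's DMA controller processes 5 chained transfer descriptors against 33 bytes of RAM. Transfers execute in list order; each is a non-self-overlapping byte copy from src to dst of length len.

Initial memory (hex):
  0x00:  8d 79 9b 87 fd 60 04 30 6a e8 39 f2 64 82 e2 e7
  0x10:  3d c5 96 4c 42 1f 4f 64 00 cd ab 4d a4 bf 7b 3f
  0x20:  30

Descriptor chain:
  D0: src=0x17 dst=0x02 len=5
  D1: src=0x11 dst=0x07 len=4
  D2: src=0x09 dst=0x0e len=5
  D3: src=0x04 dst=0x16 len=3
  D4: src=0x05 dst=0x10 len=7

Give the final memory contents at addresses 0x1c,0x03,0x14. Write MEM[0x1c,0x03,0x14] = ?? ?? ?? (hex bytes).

  after D0: wrote 5B at 0x02 = 6400cdab4d
  after D1: wrote 4B at 0x07 = c5964c42
  after D2: wrote 5B at 0x0e = 4c42f26482
  after D3: wrote 3B at 0x16 = cdab4d
  after D4: wrote 7B at 0x10 = ab4dc5964c42f2
query mem[0x1c]=0xa4, mem[0x03]=0x00, mem[0x14]=0x4c

MEM[0x1c,0x03,0x14] = a4 00 4c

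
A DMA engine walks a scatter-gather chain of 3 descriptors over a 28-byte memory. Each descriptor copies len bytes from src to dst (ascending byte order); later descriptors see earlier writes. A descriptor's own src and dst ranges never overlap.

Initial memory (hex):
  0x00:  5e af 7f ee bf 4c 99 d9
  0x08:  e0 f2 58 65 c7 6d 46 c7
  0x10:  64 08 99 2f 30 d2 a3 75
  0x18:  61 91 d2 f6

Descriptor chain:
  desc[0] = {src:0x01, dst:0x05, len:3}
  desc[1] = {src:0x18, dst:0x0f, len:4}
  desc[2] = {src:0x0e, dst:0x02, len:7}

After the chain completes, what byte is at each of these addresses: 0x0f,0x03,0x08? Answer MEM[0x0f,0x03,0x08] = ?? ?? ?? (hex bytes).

MEM[0x0f,0x03,0x08] = 61 61 30

[0] 0x01->0x05 len=3 : af 7f ee
[1] 0x18->0x0f len=4 : 61 91 d2 f6
[2] 0x0e->0x02 len=7 : 46 61 91 d2 f6 2f 30
query mem[0x0f]=0x61, mem[0x03]=0x61, mem[0x08]=0x30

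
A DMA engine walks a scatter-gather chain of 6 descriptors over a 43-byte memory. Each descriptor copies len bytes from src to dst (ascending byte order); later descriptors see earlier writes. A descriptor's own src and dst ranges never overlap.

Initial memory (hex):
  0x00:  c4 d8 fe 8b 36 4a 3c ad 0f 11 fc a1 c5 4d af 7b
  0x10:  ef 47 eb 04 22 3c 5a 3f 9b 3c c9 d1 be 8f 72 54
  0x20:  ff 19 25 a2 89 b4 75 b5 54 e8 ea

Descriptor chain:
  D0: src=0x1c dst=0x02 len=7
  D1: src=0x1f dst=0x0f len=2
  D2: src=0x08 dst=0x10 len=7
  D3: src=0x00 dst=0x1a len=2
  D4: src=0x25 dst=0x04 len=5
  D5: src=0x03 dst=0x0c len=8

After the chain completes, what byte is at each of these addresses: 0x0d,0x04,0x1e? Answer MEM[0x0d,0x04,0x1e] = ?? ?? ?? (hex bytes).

MEM[0x0d,0x04,0x1e] = b4 b4 72

#0 dst[0x02+7] := {0xbe,0x8f,0x72,0x54,0xff,0x19,0x25}
#1 dst[0x0f+2] := {0x54,0xff}
#2 dst[0x10+7] := {0x25,0x11,0xfc,0xa1,0xc5,0x4d,0xaf}
#3 dst[0x1a+2] := {0xc4,0xd8}
#4 dst[0x04+5] := {0xb4,0x75,0xb5,0x54,0xe8}
#5 dst[0x0c+8] := {0x8f,0xb4,0x75,0xb5,0x54,0xe8,0x11,0xfc}
query mem[0x0d]=0xb4, mem[0x04]=0xb4, mem[0x1e]=0x72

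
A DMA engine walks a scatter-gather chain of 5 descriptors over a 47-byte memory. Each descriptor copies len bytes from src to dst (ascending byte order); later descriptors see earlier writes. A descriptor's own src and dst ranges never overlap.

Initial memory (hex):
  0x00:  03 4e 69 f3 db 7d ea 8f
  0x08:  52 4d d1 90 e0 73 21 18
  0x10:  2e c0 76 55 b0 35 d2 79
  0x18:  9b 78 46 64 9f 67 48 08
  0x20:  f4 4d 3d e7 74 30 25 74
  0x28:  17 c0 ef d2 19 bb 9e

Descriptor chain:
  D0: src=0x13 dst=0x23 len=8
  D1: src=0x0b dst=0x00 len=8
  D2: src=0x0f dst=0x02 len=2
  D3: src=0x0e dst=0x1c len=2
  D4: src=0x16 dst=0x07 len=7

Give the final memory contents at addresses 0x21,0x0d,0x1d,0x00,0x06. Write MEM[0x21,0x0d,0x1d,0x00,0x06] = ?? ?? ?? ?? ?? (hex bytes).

D0: mem[0x23..0x2a] <- [55 b0 35 d2 79 9b 78 46]
D1: mem[0x00..0x07] <- [90 e0 73 21 18 2e c0 76]
D2: mem[0x02..0x03] <- [18 2e]
D3: mem[0x1c..0x1d] <- [21 18]
D4: mem[0x07..0x0d] <- [d2 79 9b 78 46 64 21]
query mem[0x21]=0x4d, mem[0x0d]=0x21, mem[0x1d]=0x18, mem[0x00]=0x90, mem[0x06]=0xc0

MEM[0x21,0x0d,0x1d,0x00,0x06] = 4d 21 18 90 c0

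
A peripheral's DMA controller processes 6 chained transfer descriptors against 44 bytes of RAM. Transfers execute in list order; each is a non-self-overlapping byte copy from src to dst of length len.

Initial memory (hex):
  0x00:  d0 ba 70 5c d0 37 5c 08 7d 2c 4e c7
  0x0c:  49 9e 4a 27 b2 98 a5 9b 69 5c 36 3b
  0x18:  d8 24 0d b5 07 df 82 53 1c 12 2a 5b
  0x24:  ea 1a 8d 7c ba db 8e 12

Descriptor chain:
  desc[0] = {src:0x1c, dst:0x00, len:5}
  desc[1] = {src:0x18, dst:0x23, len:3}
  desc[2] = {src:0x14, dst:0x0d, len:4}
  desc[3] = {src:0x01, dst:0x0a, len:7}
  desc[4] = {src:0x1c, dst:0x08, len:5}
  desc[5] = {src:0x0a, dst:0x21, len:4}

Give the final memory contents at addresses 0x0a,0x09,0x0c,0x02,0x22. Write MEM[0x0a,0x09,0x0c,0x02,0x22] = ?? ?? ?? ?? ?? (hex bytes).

MEM[0x0a,0x09,0x0c,0x02,0x22] = 82 df 1c 82 53

D0: mem[0x00..0x04] <- [07 df 82 53 1c]
D1: mem[0x23..0x25] <- [d8 24 0d]
D2: mem[0x0d..0x10] <- [69 5c 36 3b]
D3: mem[0x0a..0x10] <- [df 82 53 1c 37 5c 08]
D4: mem[0x08..0x0c] <- [07 df 82 53 1c]
D5: mem[0x21..0x24] <- [82 53 1c 1c]
query mem[0x0a]=0x82, mem[0x09]=0xdf, mem[0x0c]=0x1c, mem[0x02]=0x82, mem[0x22]=0x53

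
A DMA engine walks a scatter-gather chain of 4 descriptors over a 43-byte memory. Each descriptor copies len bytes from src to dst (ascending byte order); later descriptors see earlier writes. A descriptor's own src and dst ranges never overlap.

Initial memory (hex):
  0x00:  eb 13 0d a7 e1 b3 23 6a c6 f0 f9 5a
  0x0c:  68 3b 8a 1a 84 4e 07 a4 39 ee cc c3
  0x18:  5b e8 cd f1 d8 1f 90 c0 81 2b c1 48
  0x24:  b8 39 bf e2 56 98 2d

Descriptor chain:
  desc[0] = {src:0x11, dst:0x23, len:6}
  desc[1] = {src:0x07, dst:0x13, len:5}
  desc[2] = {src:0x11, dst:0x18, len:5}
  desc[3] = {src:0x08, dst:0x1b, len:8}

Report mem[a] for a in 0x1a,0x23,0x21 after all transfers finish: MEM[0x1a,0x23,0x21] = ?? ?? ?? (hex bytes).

MEM[0x1a,0x23,0x21] = 6a 4e 8a

#0 dst[0x23+6] := {0x4e,0x07,0xa4,0x39,0xee,0xcc}
#1 dst[0x13+5] := {0x6a,0xc6,0xf0,0xf9,0x5a}
#2 dst[0x18+5] := {0x4e,0x07,0x6a,0xc6,0xf0}
#3 dst[0x1b+8] := {0xc6,0xf0,0xf9,0x5a,0x68,0x3b,0x8a,0x1a}
query mem[0x1a]=0x6a, mem[0x23]=0x4e, mem[0x21]=0x8a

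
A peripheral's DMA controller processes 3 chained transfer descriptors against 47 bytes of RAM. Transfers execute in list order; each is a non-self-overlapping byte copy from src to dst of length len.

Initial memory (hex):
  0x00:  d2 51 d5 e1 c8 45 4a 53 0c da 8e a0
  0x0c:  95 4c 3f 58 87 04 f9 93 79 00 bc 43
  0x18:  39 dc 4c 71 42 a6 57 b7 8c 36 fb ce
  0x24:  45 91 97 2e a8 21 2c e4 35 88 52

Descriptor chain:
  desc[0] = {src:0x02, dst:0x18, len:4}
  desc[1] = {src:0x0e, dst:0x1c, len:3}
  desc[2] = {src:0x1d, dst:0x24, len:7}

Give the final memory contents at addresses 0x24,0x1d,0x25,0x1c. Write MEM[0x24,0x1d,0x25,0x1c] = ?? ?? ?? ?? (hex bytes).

MEM[0x24,0x1d,0x25,0x1c] = 58 58 87 3f

#0 dst[0x18+4] := {0xd5,0xe1,0xc8,0x45}
#1 dst[0x1c+3] := {0x3f,0x58,0x87}
#2 dst[0x24+7] := {0x58,0x87,0xb7,0x8c,0x36,0xfb,0xce}
query mem[0x24]=0x58, mem[0x1d]=0x58, mem[0x25]=0x87, mem[0x1c]=0x3f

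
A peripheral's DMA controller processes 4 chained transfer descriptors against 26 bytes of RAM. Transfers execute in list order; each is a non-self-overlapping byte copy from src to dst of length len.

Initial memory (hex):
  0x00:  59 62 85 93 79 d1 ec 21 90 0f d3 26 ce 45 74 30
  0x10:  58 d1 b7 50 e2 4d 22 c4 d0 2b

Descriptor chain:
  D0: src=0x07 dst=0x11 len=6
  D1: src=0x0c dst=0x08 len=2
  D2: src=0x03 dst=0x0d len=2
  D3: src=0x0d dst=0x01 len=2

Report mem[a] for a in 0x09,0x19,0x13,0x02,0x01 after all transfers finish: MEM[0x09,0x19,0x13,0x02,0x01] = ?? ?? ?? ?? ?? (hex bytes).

#0 dst[0x11+6] := {0x21,0x90,0x0f,0xd3,0x26,0xce}
#1 dst[0x08+2] := {0xce,0x45}
#2 dst[0x0d+2] := {0x93,0x79}
#3 dst[0x01+2] := {0x93,0x79}
query mem[0x09]=0x45, mem[0x19]=0x2b, mem[0x13]=0x0f, mem[0x02]=0x79, mem[0x01]=0x93

MEM[0x09,0x19,0x13,0x02,0x01] = 45 2b 0f 79 93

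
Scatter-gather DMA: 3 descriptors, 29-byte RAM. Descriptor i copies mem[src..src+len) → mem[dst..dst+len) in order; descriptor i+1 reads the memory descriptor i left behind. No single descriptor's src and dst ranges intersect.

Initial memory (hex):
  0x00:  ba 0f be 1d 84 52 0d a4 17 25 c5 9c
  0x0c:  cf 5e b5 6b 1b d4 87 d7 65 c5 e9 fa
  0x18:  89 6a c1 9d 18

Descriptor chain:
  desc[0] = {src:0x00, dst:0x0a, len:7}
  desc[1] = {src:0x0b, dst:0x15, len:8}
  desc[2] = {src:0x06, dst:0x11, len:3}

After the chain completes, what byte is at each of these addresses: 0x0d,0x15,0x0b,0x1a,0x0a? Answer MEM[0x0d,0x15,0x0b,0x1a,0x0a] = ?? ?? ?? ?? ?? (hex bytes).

#0 dst[0x0a+7] := {0xba,0x0f,0xbe,0x1d,0x84,0x52,0x0d}
#1 dst[0x15+8] := {0x0f,0xbe,0x1d,0x84,0x52,0x0d,0xd4,0x87}
#2 dst[0x11+3] := {0x0d,0xa4,0x17}
query mem[0x0d]=0x1d, mem[0x15]=0x0f, mem[0x0b]=0x0f, mem[0x1a]=0x0d, mem[0x0a]=0xba

MEM[0x0d,0x15,0x0b,0x1a,0x0a] = 1d 0f 0f 0d ba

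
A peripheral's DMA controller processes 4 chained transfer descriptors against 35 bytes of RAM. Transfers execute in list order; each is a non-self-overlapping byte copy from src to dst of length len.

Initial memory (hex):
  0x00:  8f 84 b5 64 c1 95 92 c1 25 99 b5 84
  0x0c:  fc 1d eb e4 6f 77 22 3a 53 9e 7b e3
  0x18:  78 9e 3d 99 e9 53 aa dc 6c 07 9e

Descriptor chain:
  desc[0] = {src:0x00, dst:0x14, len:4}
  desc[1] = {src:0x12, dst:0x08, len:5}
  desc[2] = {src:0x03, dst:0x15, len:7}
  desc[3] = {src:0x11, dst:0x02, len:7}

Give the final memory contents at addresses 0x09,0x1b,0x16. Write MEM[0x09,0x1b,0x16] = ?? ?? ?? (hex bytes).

[0] 0x00->0x14 len=4 : 8f 84 b5 64
[1] 0x12->0x08 len=5 : 22 3a 8f 84 b5
[2] 0x03->0x15 len=7 : 64 c1 95 92 c1 22 3a
[3] 0x11->0x02 len=7 : 77 22 3a 8f 64 c1 95
query mem[0x09]=0x3a, mem[0x1b]=0x3a, mem[0x16]=0xc1

MEM[0x09,0x1b,0x16] = 3a 3a c1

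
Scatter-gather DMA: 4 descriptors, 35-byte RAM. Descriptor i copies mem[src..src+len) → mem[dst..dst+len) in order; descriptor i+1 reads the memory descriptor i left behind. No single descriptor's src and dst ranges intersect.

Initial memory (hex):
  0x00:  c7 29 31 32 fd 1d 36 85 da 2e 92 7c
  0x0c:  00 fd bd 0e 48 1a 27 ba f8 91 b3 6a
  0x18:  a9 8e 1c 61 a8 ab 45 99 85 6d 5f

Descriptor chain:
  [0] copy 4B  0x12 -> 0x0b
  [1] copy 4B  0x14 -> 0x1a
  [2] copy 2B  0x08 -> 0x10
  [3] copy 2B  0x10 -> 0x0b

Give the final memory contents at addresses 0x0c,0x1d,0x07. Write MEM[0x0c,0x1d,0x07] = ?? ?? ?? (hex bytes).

D0: mem[0x0b..0x0e] <- [27 ba f8 91]
D1: mem[0x1a..0x1d] <- [f8 91 b3 6a]
D2: mem[0x10..0x11] <- [da 2e]
D3: mem[0x0b..0x0c] <- [da 2e]
query mem[0x0c]=0x2e, mem[0x1d]=0x6a, mem[0x07]=0x85

MEM[0x0c,0x1d,0x07] = 2e 6a 85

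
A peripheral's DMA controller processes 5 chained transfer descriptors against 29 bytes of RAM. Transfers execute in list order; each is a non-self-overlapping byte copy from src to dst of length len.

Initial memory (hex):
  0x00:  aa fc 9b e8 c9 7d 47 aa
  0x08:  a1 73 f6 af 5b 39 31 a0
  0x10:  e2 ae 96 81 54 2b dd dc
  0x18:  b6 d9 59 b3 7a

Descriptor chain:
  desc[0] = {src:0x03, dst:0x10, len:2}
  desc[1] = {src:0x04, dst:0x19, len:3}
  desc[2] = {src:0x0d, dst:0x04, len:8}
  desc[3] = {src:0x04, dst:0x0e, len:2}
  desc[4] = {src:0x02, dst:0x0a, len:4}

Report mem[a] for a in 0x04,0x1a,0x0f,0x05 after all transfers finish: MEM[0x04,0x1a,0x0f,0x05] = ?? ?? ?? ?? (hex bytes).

MEM[0x04,0x1a,0x0f,0x05] = 39 7d 31 31

D0: mem[0x10..0x11] <- [e8 c9]
D1: mem[0x19..0x1b] <- [c9 7d 47]
D2: mem[0x04..0x0b] <- [39 31 a0 e8 c9 96 81 54]
D3: mem[0x0e..0x0f] <- [39 31]
D4: mem[0x0a..0x0d] <- [9b e8 39 31]
query mem[0x04]=0x39, mem[0x1a]=0x7d, mem[0x0f]=0x31, mem[0x05]=0x31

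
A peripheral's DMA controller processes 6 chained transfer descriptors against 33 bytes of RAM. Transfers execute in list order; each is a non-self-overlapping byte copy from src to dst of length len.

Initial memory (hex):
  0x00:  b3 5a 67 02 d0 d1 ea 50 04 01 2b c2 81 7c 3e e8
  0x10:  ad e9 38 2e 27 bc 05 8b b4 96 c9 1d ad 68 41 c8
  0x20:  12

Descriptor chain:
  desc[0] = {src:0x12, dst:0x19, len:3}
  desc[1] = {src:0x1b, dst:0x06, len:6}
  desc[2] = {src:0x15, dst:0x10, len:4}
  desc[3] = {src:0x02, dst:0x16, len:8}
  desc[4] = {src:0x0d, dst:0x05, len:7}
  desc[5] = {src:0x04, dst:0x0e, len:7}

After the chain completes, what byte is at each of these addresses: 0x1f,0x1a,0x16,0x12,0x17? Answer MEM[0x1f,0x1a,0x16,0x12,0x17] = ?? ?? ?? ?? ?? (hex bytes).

  after D0: wrote 3B at 0x19 = 382e27
  after D1: wrote 6B at 0x06 = 27ad6841c812
  after D2: wrote 4B at 0x10 = bc058bb4
  after D3: wrote 8B at 0x16 = 6702d0d127ad6841
  after D4: wrote 7B at 0x05 = 7c3ee8bc058bb4
  after D5: wrote 7B at 0x0e = d07c3ee8bc058b
query mem[0x1f]=0xc8, mem[0x1a]=0x27, mem[0x16]=0x67, mem[0x12]=0xbc, mem[0x17]=0x02

MEM[0x1f,0x1a,0x16,0x12,0x17] = c8 27 67 bc 02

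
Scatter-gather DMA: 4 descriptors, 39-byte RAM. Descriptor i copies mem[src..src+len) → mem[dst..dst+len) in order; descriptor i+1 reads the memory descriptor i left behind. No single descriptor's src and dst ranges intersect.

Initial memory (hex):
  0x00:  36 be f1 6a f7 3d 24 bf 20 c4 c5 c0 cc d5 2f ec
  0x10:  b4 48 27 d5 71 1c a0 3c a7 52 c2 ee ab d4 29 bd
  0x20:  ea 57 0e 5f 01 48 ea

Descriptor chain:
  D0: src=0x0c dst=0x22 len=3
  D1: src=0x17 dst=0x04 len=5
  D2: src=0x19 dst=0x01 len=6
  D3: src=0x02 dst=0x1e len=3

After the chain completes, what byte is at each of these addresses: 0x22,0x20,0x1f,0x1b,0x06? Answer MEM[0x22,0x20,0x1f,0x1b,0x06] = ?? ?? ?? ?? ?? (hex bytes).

D0: mem[0x22..0x24] <- [cc d5 2f]
D1: mem[0x04..0x08] <- [3c a7 52 c2 ee]
D2: mem[0x01..0x06] <- [52 c2 ee ab d4 29]
D3: mem[0x1e..0x20] <- [c2 ee ab]
query mem[0x22]=0xcc, mem[0x20]=0xab, mem[0x1f]=0xee, mem[0x1b]=0xee, mem[0x06]=0x29

MEM[0x22,0x20,0x1f,0x1b,0x06] = cc ab ee ee 29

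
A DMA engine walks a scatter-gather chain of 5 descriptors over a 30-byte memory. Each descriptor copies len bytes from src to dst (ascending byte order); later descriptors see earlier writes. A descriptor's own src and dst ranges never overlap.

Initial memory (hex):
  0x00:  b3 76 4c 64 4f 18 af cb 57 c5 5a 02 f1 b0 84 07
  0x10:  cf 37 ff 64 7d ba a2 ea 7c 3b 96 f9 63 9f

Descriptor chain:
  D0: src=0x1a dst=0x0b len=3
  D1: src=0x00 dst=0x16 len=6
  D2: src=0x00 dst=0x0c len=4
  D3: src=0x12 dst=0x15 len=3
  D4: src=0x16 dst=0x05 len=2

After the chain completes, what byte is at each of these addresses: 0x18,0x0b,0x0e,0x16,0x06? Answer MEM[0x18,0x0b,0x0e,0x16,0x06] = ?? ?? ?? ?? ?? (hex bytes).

  after D0: wrote 3B at 0x0b = 96f963
  after D1: wrote 6B at 0x16 = b3764c644f18
  after D2: wrote 4B at 0x0c = b3764c64
  after D3: wrote 3B at 0x15 = ff647d
  after D4: wrote 2B at 0x05 = 647d
query mem[0x18]=0x4c, mem[0x0b]=0x96, mem[0x0e]=0x4c, mem[0x16]=0x64, mem[0x06]=0x7d

MEM[0x18,0x0b,0x0e,0x16,0x06] = 4c 96 4c 64 7d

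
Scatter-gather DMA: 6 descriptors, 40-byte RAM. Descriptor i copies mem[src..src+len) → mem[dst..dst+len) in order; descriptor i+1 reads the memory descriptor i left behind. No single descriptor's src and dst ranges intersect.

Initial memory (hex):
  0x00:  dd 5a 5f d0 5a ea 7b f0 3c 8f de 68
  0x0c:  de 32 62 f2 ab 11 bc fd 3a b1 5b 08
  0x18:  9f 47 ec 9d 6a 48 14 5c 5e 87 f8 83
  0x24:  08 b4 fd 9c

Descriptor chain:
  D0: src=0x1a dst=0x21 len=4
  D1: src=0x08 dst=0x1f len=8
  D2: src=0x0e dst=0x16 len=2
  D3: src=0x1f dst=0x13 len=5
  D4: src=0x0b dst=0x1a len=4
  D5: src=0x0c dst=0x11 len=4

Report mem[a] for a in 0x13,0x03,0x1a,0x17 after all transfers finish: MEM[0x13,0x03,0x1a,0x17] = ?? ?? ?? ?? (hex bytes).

[0] 0x1a->0x21 len=4 : ec 9d 6a 48
[1] 0x08->0x1f len=8 : 3c 8f de 68 de 32 62 f2
[2] 0x0e->0x16 len=2 : 62 f2
[3] 0x1f->0x13 len=5 : 3c 8f de 68 de
[4] 0x0b->0x1a len=4 : 68 de 32 62
[5] 0x0c->0x11 len=4 : de 32 62 f2
query mem[0x13]=0x62, mem[0x03]=0xd0, mem[0x1a]=0x68, mem[0x17]=0xde

MEM[0x13,0x03,0x1a,0x17] = 62 d0 68 de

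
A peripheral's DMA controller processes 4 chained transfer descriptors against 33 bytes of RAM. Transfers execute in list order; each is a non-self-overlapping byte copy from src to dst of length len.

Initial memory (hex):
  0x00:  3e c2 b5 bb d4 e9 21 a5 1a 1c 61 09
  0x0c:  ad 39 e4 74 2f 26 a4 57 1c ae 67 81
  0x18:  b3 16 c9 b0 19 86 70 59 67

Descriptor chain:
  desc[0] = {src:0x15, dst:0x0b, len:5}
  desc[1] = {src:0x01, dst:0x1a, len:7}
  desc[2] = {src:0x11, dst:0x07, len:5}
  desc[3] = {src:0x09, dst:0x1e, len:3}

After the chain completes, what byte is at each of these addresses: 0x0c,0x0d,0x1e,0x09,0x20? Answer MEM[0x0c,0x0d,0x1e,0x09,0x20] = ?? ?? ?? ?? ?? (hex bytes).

[0] 0x15->0x0b len=5 : ae 67 81 b3 16
[1] 0x01->0x1a len=7 : c2 b5 bb d4 e9 21 a5
[2] 0x11->0x07 len=5 : 26 a4 57 1c ae
[3] 0x09->0x1e len=3 : 57 1c ae
query mem[0x0c]=0x67, mem[0x0d]=0x81, mem[0x1e]=0x57, mem[0x09]=0x57, mem[0x20]=0xae

MEM[0x0c,0x0d,0x1e,0x09,0x20] = 67 81 57 57 ae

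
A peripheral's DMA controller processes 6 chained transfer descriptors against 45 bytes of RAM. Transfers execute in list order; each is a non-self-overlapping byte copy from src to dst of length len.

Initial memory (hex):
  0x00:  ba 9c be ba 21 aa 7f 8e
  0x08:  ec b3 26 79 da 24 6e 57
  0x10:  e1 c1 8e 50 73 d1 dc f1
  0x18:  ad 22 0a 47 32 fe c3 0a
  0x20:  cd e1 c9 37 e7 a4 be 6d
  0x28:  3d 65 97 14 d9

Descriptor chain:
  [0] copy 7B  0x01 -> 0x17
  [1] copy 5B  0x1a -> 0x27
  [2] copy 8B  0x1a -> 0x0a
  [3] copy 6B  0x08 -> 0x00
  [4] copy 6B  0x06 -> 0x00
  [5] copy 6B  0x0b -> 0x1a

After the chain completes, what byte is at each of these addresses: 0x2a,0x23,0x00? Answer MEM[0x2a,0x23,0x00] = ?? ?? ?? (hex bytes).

MEM[0x2a,0x23,0x00] = 8e 37 7f

#0 dst[0x17+7] := {0x9c,0xbe,0xba,0x21,0xaa,0x7f,0x8e}
#1 dst[0x27+5] := {0x21,0xaa,0x7f,0x8e,0xc3}
#2 dst[0x0a+8] := {0x21,0xaa,0x7f,0x8e,0xc3,0x0a,0xcd,0xe1}
#3 dst[0x00+6] := {0xec,0xb3,0x21,0xaa,0x7f,0x8e}
#4 dst[0x00+6] := {0x7f,0x8e,0xec,0xb3,0x21,0xaa}
#5 dst[0x1a+6] := {0xaa,0x7f,0x8e,0xc3,0x0a,0xcd}
query mem[0x2a]=0x8e, mem[0x23]=0x37, mem[0x00]=0x7f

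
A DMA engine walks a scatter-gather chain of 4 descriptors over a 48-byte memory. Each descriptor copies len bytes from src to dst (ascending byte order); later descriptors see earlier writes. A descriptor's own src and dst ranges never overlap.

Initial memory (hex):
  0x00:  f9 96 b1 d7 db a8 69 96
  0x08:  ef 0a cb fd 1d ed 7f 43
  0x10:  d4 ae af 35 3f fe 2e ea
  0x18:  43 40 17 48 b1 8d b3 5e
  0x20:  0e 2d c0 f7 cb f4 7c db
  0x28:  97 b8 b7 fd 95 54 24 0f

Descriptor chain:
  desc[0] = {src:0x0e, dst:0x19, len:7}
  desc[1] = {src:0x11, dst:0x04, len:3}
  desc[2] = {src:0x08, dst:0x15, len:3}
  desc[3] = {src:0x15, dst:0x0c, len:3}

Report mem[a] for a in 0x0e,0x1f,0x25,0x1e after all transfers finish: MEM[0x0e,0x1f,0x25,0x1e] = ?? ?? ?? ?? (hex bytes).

MEM[0x0e,0x1f,0x25,0x1e] = cb 3f f4 35

D0: mem[0x19..0x1f] <- [7f 43 d4 ae af 35 3f]
D1: mem[0x04..0x06] <- [ae af 35]
D2: mem[0x15..0x17] <- [ef 0a cb]
D3: mem[0x0c..0x0e] <- [ef 0a cb]
query mem[0x0e]=0xcb, mem[0x1f]=0x3f, mem[0x25]=0xf4, mem[0x1e]=0x35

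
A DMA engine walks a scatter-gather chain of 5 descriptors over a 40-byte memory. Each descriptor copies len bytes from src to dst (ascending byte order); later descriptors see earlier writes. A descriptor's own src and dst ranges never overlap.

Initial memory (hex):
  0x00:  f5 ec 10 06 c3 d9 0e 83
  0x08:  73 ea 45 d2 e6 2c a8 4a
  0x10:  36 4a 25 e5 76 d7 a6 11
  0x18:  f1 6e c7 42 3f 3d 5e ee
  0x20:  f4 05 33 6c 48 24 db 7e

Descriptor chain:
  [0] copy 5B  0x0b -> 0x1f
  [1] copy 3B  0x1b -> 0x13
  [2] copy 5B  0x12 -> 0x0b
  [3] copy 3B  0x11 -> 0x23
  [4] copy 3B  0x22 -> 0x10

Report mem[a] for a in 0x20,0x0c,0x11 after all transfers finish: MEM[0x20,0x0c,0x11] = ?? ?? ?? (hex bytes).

MEM[0x20,0x0c,0x11] = e6 42 4a

[0] 0x0b->0x1f len=5 : d2 e6 2c a8 4a
[1] 0x1b->0x13 len=3 : 42 3f 3d
[2] 0x12->0x0b len=5 : 25 42 3f 3d a6
[3] 0x11->0x23 len=3 : 4a 25 42
[4] 0x22->0x10 len=3 : a8 4a 25
query mem[0x20]=0xe6, mem[0x0c]=0x42, mem[0x11]=0x4a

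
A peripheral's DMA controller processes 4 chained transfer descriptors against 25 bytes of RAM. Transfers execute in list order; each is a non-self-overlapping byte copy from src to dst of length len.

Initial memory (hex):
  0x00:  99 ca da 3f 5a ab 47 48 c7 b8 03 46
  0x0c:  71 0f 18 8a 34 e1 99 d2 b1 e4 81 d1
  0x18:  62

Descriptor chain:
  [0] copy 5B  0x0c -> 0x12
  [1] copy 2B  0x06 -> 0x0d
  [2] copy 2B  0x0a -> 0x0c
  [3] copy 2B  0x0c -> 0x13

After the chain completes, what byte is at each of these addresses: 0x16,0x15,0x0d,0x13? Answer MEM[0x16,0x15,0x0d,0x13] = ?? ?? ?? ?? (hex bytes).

D0: mem[0x12..0x16] <- [71 0f 18 8a 34]
D1: mem[0x0d..0x0e] <- [47 48]
D2: mem[0x0c..0x0d] <- [03 46]
D3: mem[0x13..0x14] <- [03 46]
query mem[0x16]=0x34, mem[0x15]=0x8a, mem[0x0d]=0x46, mem[0x13]=0x03

MEM[0x16,0x15,0x0d,0x13] = 34 8a 46 03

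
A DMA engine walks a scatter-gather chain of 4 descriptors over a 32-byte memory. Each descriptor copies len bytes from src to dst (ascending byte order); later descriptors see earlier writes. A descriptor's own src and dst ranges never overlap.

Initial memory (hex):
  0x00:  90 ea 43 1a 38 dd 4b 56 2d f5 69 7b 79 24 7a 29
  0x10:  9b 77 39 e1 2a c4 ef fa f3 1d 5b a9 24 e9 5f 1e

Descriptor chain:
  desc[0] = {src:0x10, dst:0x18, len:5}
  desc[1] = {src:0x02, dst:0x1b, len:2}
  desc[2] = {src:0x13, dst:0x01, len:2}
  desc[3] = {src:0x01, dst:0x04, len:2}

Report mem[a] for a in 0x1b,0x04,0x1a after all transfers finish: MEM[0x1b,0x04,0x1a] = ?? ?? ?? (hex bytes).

D0: mem[0x18..0x1c] <- [9b 77 39 e1 2a]
D1: mem[0x1b..0x1c] <- [43 1a]
D2: mem[0x01..0x02] <- [e1 2a]
D3: mem[0x04..0x05] <- [e1 2a]
query mem[0x1b]=0x43, mem[0x04]=0xe1, mem[0x1a]=0x39

MEM[0x1b,0x04,0x1a] = 43 e1 39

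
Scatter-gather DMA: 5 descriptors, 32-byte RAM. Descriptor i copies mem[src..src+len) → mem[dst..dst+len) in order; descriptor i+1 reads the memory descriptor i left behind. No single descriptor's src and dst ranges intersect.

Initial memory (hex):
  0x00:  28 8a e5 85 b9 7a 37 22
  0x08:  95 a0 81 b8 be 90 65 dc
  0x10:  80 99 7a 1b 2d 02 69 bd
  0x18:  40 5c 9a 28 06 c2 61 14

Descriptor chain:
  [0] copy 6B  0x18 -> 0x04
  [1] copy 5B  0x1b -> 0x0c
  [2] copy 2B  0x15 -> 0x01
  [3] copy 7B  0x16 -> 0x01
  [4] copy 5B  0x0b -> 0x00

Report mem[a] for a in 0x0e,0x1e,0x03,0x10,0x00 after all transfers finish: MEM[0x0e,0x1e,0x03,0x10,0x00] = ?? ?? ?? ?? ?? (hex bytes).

[0] 0x18->0x04 len=6 : 40 5c 9a 28 06 c2
[1] 0x1b->0x0c len=5 : 28 06 c2 61 14
[2] 0x15->0x01 len=2 : 02 69
[3] 0x16->0x01 len=7 : 69 bd 40 5c 9a 28 06
[4] 0x0b->0x00 len=5 : b8 28 06 c2 61
query mem[0x0e]=0xc2, mem[0x1e]=0x61, mem[0x03]=0xc2, mem[0x10]=0x14, mem[0x00]=0xb8

MEM[0x0e,0x1e,0x03,0x10,0x00] = c2 61 c2 14 b8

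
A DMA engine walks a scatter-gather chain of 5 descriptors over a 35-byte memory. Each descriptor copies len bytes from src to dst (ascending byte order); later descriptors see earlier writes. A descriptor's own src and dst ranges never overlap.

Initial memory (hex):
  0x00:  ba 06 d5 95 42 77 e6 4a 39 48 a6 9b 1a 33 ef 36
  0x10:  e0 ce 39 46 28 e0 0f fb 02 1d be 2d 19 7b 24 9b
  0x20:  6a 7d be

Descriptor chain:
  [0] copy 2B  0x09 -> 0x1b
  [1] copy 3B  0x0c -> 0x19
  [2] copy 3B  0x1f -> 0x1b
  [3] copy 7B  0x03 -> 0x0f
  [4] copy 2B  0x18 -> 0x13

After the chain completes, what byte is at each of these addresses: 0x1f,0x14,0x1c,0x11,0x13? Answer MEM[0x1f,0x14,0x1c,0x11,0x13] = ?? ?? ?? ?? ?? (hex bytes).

  after D0: wrote 2B at 0x1b = 48a6
  after D1: wrote 3B at 0x19 = 1a33ef
  after D2: wrote 3B at 0x1b = 9b6a7d
  after D3: wrote 7B at 0x0f = 954277e64a3948
  after D4: wrote 2B at 0x13 = 021a
query mem[0x1f]=0x9b, mem[0x14]=0x1a, mem[0x1c]=0x6a, mem[0x11]=0x77, mem[0x13]=0x02

MEM[0x1f,0x14,0x1c,0x11,0x13] = 9b 1a 6a 77 02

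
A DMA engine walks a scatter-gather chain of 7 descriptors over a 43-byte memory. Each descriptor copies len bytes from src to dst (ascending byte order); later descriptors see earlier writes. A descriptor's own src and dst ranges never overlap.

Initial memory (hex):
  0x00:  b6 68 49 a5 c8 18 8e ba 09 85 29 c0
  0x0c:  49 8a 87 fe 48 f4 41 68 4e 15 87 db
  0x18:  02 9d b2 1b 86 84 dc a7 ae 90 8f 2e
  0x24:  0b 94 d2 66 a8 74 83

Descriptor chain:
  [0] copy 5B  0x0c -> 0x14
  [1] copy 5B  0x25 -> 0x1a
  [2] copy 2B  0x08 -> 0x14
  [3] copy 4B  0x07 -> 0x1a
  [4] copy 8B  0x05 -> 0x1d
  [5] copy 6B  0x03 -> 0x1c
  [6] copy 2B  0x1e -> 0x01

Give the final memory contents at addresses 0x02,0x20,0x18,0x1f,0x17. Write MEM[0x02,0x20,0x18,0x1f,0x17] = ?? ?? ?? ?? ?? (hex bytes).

[0] 0x0c->0x14 len=5 : 49 8a 87 fe 48
[1] 0x25->0x1a len=5 : 94 d2 66 a8 74
[2] 0x08->0x14 len=2 : 09 85
[3] 0x07->0x1a len=4 : ba 09 85 29
[4] 0x05->0x1d len=8 : 18 8e ba 09 85 29 c0 49
[5] 0x03->0x1c len=6 : a5 c8 18 8e ba 09
[6] 0x1e->0x01 len=2 : 18 8e
query mem[0x02]=0x8e, mem[0x20]=0xba, mem[0x18]=0x48, mem[0x1f]=0x8e, mem[0x17]=0xfe

MEM[0x02,0x20,0x18,0x1f,0x17] = 8e ba 48 8e fe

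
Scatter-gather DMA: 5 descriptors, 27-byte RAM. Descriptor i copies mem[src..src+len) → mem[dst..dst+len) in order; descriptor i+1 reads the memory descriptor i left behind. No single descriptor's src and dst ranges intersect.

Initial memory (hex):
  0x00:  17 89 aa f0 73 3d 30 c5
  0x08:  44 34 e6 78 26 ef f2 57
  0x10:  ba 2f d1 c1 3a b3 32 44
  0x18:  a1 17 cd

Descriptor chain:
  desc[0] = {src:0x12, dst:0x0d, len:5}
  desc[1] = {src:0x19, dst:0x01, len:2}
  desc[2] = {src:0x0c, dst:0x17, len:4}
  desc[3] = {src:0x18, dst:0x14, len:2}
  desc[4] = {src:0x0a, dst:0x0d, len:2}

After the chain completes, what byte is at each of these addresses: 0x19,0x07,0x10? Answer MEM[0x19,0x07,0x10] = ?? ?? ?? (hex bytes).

  after D0: wrote 5B at 0x0d = d1c13ab332
  after D1: wrote 2B at 0x01 = 17cd
  after D2: wrote 4B at 0x17 = 26d1c13a
  after D3: wrote 2B at 0x14 = d1c1
  after D4: wrote 2B at 0x0d = e678
query mem[0x19]=0xc1, mem[0x07]=0xc5, mem[0x10]=0xb3

MEM[0x19,0x07,0x10] = c1 c5 b3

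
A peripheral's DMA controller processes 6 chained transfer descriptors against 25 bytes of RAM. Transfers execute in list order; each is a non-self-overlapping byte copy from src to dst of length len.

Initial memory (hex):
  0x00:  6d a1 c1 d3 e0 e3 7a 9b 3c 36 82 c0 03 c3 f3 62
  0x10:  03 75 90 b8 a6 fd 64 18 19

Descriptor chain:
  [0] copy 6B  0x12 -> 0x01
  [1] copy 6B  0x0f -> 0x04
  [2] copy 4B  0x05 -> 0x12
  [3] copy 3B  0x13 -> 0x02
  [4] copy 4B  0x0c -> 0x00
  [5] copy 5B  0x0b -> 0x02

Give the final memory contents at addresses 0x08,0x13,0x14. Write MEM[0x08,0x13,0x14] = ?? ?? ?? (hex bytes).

MEM[0x08,0x13,0x14] = b8 75 90

  after D0: wrote 6B at 0x01 = 90b8a6fd6418
  after D1: wrote 6B at 0x04 = 62037590b8a6
  after D2: wrote 4B at 0x12 = 037590b8
  after D3: wrote 3B at 0x02 = 7590b8
  after D4: wrote 4B at 0x00 = 03c3f362
  after D5: wrote 5B at 0x02 = c003c3f362
query mem[0x08]=0xb8, mem[0x13]=0x75, mem[0x14]=0x90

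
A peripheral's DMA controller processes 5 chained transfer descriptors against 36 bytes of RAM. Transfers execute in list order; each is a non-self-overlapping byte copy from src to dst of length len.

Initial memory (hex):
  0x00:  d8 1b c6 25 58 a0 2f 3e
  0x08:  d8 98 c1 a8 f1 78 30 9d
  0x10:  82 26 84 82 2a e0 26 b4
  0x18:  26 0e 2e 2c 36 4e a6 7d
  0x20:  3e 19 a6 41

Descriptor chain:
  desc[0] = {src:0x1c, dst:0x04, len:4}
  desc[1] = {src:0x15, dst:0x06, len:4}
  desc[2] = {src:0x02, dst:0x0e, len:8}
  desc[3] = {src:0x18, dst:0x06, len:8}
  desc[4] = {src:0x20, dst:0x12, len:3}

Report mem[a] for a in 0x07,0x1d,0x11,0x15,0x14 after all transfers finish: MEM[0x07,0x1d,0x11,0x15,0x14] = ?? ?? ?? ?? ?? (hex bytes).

MEM[0x07,0x1d,0x11,0x15,0x14] = 0e 4e 4e 26 a6

D0: mem[0x04..0x07] <- [36 4e a6 7d]
D1: mem[0x06..0x09] <- [e0 26 b4 26]
D2: mem[0x0e..0x15] <- [c6 25 36 4e e0 26 b4 26]
D3: mem[0x06..0x0d] <- [26 0e 2e 2c 36 4e a6 7d]
D4: mem[0x12..0x14] <- [3e 19 a6]
query mem[0x07]=0x0e, mem[0x1d]=0x4e, mem[0x11]=0x4e, mem[0x15]=0x26, mem[0x14]=0xa6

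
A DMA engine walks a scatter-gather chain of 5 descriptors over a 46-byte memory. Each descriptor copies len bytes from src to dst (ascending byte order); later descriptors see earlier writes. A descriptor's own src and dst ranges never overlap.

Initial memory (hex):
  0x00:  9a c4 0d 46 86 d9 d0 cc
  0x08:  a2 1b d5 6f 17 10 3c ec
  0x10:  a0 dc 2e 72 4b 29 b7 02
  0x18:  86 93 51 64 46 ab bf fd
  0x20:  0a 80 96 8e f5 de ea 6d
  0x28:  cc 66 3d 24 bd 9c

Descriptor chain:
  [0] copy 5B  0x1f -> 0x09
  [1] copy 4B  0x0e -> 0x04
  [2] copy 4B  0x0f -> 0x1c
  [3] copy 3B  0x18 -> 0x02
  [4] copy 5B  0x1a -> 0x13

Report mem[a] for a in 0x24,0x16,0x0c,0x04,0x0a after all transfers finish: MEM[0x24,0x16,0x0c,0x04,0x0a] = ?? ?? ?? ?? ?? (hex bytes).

MEM[0x24,0x16,0x0c,0x04,0x0a] = f5 a0 96 51 0a

  after D0: wrote 5B at 0x09 = fd0a80968e
  after D1: wrote 4B at 0x04 = 3ceca0dc
  after D2: wrote 4B at 0x1c = eca0dc2e
  after D3: wrote 3B at 0x02 = 869351
  after D4: wrote 5B at 0x13 = 5164eca0dc
query mem[0x24]=0xf5, mem[0x16]=0xa0, mem[0x0c]=0x96, mem[0x04]=0x51, mem[0x0a]=0x0a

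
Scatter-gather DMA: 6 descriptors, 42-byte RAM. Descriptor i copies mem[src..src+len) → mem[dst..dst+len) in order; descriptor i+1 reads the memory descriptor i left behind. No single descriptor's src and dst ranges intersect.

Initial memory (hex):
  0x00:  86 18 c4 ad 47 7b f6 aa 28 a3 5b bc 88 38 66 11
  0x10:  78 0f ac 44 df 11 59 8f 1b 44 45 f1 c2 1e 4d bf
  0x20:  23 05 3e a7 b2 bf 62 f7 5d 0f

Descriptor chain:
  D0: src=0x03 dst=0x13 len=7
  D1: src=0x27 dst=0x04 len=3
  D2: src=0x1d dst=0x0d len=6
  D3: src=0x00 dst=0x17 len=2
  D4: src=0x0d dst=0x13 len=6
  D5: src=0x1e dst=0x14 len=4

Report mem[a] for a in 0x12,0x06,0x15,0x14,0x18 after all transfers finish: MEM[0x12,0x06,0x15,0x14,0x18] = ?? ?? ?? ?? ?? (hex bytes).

D0: mem[0x13..0x19] <- [ad 47 7b f6 aa 28 a3]
D1: mem[0x04..0x06] <- [f7 5d 0f]
D2: mem[0x0d..0x12] <- [1e 4d bf 23 05 3e]
D3: mem[0x17..0x18] <- [86 18]
D4: mem[0x13..0x18] <- [1e 4d bf 23 05 3e]
D5: mem[0x14..0x17] <- [4d bf 23 05]
query mem[0x12]=0x3e, mem[0x06]=0x0f, mem[0x15]=0xbf, mem[0x14]=0x4d, mem[0x18]=0x3e

MEM[0x12,0x06,0x15,0x14,0x18] = 3e 0f bf 4d 3e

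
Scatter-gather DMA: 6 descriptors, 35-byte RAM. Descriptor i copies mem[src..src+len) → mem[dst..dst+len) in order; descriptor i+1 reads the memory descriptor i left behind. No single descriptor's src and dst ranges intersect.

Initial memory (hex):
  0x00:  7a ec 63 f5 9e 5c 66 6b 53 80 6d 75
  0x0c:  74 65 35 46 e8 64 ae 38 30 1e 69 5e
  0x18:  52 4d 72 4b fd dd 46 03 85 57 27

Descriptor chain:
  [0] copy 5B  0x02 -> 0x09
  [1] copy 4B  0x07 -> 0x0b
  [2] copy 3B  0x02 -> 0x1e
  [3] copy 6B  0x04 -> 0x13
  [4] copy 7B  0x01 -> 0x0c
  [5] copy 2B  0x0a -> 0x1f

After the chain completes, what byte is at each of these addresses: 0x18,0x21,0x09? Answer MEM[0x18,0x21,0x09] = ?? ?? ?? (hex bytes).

D0: mem[0x09..0x0d] <- [63 f5 9e 5c 66]
D1: mem[0x0b..0x0e] <- [6b 53 63 f5]
D2: mem[0x1e..0x20] <- [63 f5 9e]
D3: mem[0x13..0x18] <- [9e 5c 66 6b 53 63]
D4: mem[0x0c..0x12] <- [ec 63 f5 9e 5c 66 6b]
D5: mem[0x1f..0x20] <- [f5 6b]
query mem[0x18]=0x63, mem[0x21]=0x57, mem[0x09]=0x63

MEM[0x18,0x21,0x09] = 63 57 63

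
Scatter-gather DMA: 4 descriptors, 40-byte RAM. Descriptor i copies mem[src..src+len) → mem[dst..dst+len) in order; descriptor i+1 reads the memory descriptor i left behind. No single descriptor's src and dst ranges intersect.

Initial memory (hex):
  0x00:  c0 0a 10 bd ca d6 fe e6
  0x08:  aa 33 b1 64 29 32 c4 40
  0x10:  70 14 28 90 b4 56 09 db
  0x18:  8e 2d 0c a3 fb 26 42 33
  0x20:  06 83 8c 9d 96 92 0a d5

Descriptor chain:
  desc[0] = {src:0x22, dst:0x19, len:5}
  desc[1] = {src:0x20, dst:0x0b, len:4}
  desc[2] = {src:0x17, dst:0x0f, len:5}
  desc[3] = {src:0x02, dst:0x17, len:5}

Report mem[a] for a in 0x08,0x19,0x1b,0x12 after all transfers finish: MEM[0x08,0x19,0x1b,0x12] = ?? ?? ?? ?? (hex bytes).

MEM[0x08,0x19,0x1b,0x12] = aa ca fe 9d

[0] 0x22->0x19 len=5 : 8c 9d 96 92 0a
[1] 0x20->0x0b len=4 : 06 83 8c 9d
[2] 0x17->0x0f len=5 : db 8e 8c 9d 96
[3] 0x02->0x17 len=5 : 10 bd ca d6 fe
query mem[0x08]=0xaa, mem[0x19]=0xca, mem[0x1b]=0xfe, mem[0x12]=0x9d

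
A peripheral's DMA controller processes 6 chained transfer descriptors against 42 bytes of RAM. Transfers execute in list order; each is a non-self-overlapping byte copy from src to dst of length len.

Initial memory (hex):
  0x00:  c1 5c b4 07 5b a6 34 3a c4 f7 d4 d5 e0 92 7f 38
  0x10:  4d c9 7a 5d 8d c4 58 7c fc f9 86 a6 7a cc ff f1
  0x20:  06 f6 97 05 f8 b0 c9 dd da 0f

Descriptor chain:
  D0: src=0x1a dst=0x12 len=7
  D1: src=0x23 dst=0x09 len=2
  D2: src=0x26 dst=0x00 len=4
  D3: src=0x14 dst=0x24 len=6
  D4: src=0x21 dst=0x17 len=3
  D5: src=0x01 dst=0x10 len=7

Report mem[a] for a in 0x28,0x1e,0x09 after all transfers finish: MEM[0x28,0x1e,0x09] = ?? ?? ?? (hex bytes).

  after D0: wrote 7B at 0x12 = 86a67accfff106
  after D1: wrote 2B at 0x09 = 05f8
  after D2: wrote 4B at 0x00 = c9ddda0f
  after D3: wrote 6B at 0x24 = 7accfff106f9
  after D4: wrote 3B at 0x17 = f69705
  after D5: wrote 7B at 0x10 = ddda0f5ba6343a
query mem[0x28]=0x06, mem[0x1e]=0xff, mem[0x09]=0x05

MEM[0x28,0x1e,0x09] = 06 ff 05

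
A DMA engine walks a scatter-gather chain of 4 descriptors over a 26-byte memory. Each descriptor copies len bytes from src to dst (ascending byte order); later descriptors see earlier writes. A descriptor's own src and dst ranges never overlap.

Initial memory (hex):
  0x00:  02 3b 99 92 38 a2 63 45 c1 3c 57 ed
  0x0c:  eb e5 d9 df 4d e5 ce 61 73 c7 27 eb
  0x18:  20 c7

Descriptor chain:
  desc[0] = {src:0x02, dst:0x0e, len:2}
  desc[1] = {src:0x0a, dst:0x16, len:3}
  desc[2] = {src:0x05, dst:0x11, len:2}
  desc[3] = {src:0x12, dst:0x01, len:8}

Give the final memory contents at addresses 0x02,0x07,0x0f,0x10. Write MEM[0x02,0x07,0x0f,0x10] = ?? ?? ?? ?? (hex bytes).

MEM[0x02,0x07,0x0f,0x10] = 61 eb 92 4d

  after D0: wrote 2B at 0x0e = 9992
  after D1: wrote 3B at 0x16 = 57edeb
  after D2: wrote 2B at 0x11 = a263
  after D3: wrote 8B at 0x01 = 636173c757edebc7
query mem[0x02]=0x61, mem[0x07]=0xeb, mem[0x0f]=0x92, mem[0x10]=0x4d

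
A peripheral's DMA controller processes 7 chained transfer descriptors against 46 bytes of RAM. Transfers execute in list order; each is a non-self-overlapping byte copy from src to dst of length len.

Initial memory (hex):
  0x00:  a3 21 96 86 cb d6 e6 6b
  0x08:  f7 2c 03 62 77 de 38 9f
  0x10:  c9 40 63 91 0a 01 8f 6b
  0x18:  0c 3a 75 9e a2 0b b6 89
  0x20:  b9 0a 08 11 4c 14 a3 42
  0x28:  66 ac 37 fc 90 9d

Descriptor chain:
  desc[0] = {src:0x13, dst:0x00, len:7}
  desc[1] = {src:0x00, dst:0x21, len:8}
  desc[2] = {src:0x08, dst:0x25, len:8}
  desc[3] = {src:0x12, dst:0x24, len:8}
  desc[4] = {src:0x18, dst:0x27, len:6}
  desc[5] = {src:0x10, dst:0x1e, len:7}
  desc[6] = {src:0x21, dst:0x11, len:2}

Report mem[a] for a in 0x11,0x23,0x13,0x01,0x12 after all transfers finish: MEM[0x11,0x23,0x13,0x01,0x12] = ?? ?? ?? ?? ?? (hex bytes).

MEM[0x11,0x23,0x13,0x01,0x12] = 91 01 91 0a 0a

[0] 0x13->0x00 len=7 : 91 0a 01 8f 6b 0c 3a
[1] 0x00->0x21 len=8 : 91 0a 01 8f 6b 0c 3a 6b
[2] 0x08->0x25 len=8 : f7 2c 03 62 77 de 38 9f
[3] 0x12->0x24 len=8 : 63 91 0a 01 8f 6b 0c 3a
[4] 0x18->0x27 len=6 : 0c 3a 75 9e a2 0b
[5] 0x10->0x1e len=7 : c9 40 63 91 0a 01 8f
[6] 0x21->0x11 len=2 : 91 0a
query mem[0x11]=0x91, mem[0x23]=0x01, mem[0x13]=0x91, mem[0x01]=0x0a, mem[0x12]=0x0a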